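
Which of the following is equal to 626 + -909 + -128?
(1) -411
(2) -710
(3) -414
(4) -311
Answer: 1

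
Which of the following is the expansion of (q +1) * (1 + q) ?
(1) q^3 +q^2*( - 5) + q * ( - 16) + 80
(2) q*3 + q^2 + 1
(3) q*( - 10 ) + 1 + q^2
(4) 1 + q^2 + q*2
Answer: 4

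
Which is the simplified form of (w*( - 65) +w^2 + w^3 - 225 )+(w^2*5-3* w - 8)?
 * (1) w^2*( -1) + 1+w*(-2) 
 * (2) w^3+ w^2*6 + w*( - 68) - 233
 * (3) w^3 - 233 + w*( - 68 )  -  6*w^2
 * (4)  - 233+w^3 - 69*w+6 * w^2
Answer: 2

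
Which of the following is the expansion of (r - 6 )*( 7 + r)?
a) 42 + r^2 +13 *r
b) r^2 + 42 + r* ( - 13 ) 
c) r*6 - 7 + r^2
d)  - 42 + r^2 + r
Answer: d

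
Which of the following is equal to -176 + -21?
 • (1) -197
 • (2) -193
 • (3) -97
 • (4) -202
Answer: 1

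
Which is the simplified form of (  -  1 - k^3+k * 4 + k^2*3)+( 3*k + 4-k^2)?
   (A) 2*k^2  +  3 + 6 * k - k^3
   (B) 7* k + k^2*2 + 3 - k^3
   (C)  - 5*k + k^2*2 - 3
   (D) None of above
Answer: B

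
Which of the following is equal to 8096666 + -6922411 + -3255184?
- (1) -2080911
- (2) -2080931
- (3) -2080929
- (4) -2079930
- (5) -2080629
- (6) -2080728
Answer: 3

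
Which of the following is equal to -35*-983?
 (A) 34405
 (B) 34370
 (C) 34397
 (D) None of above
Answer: A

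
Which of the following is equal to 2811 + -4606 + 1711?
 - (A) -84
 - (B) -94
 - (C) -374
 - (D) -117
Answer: A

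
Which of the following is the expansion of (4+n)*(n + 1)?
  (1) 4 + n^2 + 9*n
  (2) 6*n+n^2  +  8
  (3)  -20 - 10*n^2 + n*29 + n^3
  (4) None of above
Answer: 4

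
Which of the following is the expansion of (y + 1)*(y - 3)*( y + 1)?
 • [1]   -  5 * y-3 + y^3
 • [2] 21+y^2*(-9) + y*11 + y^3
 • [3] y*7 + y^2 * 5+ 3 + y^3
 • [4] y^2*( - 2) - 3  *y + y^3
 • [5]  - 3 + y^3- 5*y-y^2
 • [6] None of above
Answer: 5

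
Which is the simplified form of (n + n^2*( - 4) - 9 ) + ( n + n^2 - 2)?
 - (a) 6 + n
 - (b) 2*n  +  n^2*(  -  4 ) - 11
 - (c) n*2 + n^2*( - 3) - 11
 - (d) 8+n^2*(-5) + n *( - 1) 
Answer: c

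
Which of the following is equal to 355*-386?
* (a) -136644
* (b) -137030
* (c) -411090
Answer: b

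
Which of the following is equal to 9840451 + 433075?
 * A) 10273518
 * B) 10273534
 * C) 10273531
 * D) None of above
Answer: D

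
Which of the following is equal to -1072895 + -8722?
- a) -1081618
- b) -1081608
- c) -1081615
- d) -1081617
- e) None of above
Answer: d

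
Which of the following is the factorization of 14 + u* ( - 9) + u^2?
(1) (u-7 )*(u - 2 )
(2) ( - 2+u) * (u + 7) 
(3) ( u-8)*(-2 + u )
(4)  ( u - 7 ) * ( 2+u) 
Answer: 1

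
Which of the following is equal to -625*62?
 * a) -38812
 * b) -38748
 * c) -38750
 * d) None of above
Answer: c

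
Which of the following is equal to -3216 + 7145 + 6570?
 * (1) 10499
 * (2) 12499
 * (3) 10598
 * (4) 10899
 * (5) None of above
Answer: 1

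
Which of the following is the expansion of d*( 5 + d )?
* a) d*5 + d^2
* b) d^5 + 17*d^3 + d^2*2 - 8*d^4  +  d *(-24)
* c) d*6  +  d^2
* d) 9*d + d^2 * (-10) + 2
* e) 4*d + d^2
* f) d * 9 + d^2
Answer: a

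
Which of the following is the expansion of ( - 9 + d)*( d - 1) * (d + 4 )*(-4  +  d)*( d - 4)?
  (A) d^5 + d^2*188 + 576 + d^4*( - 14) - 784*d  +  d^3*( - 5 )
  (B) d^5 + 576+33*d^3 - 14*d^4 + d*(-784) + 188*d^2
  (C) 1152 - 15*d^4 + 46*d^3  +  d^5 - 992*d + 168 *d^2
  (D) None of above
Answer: B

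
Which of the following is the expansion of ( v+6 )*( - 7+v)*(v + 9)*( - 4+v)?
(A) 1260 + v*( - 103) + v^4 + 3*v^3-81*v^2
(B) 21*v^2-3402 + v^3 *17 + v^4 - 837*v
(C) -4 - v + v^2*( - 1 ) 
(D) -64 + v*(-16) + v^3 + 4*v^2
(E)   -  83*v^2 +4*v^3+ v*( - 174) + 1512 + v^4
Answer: E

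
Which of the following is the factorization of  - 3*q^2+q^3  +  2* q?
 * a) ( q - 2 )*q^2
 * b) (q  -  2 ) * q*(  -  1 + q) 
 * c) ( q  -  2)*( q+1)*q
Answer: b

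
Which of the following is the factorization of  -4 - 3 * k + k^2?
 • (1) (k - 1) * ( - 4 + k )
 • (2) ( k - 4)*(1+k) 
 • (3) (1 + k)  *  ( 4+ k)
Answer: 2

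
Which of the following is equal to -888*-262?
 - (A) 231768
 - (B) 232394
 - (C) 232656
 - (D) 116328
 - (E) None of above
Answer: C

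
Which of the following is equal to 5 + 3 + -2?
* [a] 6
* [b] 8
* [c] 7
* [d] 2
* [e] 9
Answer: a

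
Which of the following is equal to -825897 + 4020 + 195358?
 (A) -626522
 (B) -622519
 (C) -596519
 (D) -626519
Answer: D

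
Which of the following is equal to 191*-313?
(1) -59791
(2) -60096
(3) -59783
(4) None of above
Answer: 3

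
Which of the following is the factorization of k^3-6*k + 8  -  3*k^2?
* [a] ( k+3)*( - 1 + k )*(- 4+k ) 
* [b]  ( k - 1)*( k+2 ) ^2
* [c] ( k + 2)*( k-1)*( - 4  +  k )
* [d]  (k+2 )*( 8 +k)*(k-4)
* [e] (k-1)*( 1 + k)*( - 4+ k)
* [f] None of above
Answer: c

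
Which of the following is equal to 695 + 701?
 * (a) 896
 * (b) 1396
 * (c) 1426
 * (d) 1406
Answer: b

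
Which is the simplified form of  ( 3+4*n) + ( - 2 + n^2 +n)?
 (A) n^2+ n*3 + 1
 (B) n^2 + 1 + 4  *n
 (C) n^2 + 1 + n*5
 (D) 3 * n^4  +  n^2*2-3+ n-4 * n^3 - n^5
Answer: C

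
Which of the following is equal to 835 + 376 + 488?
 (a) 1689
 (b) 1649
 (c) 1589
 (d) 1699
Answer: d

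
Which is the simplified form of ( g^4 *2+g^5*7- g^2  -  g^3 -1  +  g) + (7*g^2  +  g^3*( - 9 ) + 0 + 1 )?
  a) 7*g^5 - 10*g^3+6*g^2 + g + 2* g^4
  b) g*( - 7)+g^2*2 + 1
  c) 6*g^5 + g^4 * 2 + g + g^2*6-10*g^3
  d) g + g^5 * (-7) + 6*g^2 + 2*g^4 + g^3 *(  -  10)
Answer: a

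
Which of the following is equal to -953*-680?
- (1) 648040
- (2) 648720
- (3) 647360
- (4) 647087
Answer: 1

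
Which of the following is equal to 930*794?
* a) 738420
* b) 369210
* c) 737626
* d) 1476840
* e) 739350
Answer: a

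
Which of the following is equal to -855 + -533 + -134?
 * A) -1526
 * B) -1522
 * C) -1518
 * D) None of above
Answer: B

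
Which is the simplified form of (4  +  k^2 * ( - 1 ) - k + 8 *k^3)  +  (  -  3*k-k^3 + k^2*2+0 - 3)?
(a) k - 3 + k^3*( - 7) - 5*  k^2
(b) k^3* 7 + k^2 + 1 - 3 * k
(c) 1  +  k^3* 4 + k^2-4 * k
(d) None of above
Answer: d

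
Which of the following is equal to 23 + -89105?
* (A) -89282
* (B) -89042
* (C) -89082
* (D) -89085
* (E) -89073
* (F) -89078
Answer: C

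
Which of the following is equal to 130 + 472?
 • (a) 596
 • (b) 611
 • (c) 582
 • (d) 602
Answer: d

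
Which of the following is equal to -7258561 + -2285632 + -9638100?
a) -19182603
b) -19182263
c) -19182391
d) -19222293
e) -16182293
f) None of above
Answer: f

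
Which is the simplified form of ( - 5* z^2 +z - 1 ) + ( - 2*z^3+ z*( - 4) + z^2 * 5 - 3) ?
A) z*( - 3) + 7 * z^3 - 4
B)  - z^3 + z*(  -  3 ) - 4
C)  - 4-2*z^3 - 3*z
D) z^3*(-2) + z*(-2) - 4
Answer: C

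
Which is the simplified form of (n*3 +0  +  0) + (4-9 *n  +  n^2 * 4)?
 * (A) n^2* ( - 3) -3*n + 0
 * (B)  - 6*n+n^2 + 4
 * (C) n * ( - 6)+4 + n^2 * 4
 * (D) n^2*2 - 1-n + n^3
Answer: C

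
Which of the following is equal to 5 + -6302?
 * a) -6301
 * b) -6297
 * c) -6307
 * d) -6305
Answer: b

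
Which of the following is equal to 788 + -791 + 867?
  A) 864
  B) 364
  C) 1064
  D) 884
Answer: A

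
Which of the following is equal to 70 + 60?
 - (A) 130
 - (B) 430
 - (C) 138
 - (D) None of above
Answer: A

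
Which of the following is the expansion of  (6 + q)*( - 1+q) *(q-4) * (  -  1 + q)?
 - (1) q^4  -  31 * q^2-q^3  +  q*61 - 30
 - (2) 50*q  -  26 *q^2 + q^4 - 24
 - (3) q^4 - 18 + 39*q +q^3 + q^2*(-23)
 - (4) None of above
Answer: 4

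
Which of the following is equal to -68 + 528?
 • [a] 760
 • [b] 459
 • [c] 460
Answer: c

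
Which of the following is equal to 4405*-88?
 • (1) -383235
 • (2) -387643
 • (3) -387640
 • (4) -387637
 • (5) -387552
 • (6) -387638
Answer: 3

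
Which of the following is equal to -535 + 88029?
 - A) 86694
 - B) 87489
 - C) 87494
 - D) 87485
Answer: C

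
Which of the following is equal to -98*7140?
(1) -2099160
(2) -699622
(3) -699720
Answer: 3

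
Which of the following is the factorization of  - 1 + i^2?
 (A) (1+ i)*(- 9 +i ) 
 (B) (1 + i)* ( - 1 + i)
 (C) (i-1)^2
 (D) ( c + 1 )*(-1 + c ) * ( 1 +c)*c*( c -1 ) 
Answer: B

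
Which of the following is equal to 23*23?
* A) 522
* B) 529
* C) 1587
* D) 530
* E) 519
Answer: B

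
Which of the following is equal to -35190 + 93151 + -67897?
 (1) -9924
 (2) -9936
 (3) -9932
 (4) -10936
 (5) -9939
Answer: 2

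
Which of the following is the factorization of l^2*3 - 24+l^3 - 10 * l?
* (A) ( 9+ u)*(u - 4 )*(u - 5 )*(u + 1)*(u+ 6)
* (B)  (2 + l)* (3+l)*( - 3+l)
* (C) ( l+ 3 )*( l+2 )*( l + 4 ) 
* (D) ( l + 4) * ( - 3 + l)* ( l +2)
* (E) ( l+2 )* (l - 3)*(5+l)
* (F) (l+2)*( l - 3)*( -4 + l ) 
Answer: D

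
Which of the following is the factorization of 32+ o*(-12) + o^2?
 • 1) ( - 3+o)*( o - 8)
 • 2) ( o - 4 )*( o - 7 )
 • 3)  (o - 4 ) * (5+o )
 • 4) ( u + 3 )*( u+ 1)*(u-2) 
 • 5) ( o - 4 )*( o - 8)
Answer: 5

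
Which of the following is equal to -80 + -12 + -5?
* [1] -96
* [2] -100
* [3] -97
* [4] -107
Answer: 3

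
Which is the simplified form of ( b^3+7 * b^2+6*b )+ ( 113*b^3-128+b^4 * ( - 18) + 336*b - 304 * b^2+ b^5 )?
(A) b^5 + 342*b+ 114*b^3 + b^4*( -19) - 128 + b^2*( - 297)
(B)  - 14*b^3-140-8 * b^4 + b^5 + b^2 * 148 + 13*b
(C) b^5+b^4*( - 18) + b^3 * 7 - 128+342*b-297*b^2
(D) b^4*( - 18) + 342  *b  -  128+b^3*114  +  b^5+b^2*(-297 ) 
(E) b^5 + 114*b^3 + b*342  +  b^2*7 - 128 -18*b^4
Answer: D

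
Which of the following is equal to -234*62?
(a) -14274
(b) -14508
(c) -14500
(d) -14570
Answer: b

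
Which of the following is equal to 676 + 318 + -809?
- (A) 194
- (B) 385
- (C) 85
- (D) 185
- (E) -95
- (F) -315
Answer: D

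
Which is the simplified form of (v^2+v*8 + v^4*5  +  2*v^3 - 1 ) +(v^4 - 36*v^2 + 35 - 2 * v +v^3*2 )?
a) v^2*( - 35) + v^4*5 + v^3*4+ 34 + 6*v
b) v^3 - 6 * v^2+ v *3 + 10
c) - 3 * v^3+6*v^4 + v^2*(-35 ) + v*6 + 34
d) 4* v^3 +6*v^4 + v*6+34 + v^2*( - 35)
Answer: d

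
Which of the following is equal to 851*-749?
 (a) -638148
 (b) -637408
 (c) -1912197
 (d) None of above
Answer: d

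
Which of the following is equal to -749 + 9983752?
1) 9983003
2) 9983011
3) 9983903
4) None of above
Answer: 1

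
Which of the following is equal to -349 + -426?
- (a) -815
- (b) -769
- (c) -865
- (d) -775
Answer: d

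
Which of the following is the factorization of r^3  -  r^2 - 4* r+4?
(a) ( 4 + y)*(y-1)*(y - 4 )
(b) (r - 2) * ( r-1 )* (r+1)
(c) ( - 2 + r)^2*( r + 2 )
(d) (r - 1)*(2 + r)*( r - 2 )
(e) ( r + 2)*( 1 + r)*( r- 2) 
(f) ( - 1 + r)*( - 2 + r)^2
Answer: d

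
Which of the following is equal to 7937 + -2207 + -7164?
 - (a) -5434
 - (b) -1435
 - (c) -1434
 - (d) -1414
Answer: c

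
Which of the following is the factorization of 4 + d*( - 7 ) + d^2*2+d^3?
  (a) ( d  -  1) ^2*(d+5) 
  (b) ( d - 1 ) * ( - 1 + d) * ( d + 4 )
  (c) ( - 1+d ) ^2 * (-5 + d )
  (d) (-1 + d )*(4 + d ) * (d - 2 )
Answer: b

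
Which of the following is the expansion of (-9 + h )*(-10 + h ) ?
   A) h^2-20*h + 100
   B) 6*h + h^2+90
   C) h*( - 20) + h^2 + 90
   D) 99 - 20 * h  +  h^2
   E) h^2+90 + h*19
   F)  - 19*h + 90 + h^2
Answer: F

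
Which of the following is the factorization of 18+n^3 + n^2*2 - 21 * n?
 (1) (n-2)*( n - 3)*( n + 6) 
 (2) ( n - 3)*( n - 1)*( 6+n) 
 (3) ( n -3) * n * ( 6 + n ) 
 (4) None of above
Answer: 2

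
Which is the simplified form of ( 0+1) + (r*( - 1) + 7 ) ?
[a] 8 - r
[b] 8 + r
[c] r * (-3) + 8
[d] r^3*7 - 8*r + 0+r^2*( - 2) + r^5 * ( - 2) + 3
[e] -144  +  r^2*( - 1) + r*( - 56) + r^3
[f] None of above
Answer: a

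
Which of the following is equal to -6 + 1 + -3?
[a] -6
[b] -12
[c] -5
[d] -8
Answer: d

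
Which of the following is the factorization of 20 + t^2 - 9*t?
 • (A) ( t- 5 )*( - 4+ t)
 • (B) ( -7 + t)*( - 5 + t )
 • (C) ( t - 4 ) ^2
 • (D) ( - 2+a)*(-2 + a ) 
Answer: A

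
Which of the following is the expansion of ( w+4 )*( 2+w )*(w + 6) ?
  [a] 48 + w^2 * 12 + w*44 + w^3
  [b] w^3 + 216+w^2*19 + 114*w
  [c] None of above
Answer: a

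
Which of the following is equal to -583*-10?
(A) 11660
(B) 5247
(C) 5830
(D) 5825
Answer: C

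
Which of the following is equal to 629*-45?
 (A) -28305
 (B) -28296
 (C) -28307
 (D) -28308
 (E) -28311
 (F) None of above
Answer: A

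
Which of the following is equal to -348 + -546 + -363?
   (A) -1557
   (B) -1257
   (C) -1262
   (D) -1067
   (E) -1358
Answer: B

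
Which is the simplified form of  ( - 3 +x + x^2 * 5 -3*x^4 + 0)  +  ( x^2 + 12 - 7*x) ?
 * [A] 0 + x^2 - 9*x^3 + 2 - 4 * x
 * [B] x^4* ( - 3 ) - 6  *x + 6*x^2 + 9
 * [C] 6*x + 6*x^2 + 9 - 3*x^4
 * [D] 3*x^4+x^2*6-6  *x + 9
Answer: B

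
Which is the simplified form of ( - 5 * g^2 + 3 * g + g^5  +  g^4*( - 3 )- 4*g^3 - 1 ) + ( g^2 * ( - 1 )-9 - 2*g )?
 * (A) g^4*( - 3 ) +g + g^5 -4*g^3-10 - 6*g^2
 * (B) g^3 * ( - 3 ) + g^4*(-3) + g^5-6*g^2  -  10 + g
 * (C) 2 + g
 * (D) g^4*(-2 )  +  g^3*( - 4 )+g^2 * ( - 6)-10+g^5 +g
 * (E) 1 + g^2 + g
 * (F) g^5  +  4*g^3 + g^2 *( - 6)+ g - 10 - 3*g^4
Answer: A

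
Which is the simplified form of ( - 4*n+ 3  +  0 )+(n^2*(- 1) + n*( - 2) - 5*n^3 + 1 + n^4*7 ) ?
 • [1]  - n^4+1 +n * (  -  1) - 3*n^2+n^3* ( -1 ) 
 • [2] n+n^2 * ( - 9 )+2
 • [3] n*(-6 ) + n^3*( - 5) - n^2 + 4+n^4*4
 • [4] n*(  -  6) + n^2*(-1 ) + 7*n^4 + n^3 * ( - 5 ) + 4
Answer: 4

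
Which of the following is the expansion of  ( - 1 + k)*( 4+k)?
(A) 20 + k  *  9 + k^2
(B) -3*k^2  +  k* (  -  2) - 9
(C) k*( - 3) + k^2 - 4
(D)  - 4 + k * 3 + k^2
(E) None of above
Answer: D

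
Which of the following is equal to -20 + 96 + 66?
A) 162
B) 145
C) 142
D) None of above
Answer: C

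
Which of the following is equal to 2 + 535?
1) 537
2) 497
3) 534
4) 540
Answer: 1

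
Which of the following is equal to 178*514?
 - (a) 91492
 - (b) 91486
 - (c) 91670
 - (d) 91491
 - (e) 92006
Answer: a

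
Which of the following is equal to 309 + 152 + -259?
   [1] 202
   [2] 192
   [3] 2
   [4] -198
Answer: 1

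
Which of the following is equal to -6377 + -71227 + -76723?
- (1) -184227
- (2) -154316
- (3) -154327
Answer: 3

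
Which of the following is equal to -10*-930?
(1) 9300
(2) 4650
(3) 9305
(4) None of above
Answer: 1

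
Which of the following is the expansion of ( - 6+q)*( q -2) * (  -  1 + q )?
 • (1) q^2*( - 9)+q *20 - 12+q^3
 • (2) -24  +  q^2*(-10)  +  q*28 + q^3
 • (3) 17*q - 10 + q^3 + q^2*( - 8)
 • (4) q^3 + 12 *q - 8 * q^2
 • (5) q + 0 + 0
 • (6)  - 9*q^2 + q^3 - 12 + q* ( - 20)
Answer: 1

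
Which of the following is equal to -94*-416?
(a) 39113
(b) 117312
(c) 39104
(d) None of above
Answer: c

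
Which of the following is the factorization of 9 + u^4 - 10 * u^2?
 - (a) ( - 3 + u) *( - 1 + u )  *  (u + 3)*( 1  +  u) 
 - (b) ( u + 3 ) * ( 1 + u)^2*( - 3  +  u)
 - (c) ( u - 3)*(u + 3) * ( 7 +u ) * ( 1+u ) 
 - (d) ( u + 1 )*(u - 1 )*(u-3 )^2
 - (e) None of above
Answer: a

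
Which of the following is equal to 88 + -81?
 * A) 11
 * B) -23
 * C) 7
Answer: C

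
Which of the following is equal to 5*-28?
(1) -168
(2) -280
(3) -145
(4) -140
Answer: 4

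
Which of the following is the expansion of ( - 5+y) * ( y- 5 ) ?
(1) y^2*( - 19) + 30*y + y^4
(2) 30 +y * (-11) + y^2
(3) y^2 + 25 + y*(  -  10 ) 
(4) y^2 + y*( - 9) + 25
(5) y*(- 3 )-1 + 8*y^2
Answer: 3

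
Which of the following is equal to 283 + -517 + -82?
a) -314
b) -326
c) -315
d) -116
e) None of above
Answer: e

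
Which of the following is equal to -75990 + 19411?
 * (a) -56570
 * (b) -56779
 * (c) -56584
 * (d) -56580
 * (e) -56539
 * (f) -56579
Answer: f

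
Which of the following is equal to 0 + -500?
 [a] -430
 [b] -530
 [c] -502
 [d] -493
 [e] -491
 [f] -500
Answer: f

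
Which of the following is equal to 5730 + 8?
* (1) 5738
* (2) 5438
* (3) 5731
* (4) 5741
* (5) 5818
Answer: 1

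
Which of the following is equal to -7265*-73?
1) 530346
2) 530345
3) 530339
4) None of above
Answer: 2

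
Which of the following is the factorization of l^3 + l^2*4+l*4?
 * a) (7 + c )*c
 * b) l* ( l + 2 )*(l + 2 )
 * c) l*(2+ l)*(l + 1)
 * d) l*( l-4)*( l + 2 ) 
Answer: b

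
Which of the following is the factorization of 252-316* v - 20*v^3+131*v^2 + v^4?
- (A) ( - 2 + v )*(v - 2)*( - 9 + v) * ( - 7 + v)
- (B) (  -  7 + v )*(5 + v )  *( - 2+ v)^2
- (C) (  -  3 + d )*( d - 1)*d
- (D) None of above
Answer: A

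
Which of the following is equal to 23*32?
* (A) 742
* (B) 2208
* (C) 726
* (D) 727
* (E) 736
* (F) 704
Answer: E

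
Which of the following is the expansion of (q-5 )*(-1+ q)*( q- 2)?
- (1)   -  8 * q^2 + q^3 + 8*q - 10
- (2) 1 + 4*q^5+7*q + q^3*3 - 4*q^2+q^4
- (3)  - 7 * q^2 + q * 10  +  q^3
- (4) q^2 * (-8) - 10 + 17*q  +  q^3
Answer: 4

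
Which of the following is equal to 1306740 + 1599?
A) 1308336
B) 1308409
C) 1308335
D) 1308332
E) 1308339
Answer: E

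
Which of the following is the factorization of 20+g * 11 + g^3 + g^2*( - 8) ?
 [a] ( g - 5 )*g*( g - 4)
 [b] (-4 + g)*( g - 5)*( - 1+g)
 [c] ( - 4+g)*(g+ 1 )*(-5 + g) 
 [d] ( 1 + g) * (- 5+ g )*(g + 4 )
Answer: c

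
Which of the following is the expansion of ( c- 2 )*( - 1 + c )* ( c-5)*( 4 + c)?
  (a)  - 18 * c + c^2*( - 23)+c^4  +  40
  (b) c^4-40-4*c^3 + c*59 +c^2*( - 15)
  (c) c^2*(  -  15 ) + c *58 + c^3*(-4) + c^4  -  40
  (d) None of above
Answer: c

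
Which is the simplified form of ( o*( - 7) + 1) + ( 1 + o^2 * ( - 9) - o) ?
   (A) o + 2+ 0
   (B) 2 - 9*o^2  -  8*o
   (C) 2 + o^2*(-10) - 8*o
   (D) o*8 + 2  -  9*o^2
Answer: B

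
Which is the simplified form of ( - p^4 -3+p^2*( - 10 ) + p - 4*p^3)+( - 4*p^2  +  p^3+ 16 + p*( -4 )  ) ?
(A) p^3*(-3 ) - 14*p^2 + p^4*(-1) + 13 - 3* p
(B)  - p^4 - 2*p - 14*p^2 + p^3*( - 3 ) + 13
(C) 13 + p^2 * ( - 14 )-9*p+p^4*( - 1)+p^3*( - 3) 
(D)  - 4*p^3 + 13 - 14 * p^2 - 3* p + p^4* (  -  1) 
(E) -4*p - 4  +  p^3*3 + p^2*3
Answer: A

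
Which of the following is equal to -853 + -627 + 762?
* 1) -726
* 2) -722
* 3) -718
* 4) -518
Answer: 3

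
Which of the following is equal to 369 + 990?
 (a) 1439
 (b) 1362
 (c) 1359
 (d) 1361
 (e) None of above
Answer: c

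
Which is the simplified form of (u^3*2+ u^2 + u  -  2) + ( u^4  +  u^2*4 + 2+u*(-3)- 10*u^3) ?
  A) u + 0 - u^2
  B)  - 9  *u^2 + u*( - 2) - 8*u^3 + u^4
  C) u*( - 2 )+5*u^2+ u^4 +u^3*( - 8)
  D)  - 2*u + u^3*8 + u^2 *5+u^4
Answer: C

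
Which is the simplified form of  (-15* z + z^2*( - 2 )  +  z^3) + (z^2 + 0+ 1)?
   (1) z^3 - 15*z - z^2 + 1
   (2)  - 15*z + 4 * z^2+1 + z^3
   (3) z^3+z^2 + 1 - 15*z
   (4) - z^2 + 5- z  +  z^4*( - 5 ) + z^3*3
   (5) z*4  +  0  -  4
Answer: 1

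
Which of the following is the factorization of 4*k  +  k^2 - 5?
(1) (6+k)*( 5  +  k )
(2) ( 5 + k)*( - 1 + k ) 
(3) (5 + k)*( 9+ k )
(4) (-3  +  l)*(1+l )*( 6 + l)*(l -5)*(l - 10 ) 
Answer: 2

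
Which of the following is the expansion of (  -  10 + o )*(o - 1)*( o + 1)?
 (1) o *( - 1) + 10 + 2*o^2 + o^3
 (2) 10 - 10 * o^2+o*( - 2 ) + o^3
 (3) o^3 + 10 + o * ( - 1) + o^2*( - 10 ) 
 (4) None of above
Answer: 3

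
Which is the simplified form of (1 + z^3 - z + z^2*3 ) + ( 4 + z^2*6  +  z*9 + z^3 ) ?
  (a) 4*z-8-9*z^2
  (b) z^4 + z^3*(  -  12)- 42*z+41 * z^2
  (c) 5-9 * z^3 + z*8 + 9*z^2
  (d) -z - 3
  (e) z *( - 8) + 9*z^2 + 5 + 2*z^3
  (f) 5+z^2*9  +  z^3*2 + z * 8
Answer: f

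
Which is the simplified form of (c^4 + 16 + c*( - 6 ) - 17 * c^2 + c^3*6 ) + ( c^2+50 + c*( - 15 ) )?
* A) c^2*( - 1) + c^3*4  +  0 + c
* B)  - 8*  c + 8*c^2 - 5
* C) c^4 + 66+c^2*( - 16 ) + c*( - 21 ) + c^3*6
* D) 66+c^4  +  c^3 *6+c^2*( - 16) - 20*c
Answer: C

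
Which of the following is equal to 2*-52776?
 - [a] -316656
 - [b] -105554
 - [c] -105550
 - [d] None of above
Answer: d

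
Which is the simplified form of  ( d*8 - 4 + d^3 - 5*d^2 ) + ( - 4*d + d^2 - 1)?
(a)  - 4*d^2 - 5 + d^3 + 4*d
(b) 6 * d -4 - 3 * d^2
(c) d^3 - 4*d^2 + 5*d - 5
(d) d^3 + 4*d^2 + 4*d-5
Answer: a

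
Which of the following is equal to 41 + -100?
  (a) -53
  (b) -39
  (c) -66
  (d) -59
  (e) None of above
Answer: d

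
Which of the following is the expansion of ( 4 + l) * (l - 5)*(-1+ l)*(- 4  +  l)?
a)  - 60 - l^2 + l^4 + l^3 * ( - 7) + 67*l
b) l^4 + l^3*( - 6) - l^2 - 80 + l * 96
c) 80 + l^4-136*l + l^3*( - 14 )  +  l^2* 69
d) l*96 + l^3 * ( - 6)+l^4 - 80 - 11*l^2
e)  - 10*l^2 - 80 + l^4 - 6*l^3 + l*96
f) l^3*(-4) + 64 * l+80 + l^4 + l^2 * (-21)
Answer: d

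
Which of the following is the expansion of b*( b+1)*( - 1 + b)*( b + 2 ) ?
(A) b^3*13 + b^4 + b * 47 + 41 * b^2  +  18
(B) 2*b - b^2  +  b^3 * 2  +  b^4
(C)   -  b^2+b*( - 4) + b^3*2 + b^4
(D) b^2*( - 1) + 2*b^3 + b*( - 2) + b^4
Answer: D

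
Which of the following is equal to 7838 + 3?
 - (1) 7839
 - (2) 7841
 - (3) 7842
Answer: 2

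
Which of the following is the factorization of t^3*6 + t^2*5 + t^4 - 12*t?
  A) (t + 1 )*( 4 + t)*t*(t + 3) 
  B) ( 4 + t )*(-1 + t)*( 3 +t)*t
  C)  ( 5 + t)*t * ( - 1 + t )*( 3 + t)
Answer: B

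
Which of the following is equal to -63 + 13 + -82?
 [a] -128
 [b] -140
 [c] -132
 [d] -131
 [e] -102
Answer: c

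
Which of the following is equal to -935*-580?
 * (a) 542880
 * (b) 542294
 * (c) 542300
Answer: c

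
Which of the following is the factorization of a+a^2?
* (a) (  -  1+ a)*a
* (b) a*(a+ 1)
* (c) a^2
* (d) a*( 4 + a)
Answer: b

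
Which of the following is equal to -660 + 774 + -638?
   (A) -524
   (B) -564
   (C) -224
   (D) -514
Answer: A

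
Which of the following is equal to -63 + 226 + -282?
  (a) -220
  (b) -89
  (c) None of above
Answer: c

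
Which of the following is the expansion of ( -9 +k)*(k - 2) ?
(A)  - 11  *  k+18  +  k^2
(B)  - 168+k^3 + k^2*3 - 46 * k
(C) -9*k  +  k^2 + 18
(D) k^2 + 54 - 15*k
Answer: A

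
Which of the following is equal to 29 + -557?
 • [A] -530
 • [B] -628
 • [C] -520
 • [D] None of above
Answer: D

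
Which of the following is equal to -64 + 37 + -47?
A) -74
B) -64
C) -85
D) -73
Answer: A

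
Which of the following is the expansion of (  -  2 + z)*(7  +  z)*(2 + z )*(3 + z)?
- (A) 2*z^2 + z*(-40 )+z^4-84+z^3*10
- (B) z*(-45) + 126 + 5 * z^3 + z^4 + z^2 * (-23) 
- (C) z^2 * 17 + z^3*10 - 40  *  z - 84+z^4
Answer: C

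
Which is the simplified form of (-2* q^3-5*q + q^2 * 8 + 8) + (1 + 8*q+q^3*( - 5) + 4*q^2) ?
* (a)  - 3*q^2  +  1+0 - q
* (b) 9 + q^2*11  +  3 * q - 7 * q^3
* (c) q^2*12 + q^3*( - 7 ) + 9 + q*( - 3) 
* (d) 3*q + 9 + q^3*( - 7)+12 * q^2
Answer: d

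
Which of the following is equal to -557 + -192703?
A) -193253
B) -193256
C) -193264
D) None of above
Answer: D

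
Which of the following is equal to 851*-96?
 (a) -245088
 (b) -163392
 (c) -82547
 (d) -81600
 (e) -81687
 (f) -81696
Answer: f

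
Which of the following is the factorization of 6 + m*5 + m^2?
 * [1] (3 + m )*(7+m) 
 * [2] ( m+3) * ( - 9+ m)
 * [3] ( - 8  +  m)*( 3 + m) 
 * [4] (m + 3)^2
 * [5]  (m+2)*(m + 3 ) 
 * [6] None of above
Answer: 5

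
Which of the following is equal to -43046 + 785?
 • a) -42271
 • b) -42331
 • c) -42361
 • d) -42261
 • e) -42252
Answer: d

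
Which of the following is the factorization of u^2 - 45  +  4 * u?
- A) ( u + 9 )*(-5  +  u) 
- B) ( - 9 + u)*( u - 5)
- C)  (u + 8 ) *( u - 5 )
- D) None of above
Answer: A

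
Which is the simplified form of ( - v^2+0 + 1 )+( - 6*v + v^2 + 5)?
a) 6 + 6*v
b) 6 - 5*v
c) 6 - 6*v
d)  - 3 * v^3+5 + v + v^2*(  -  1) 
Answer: c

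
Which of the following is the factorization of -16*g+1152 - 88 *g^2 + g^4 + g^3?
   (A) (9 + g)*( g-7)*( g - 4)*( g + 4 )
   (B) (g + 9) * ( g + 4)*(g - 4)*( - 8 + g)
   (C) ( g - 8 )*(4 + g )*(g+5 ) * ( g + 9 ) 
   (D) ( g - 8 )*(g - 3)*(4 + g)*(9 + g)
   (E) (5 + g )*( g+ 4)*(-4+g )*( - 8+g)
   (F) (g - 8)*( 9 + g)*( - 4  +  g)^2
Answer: B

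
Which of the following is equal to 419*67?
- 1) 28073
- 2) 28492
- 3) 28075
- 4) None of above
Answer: 1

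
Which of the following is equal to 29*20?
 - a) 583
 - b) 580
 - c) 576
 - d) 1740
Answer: b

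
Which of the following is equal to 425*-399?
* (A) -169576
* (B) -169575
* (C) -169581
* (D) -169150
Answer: B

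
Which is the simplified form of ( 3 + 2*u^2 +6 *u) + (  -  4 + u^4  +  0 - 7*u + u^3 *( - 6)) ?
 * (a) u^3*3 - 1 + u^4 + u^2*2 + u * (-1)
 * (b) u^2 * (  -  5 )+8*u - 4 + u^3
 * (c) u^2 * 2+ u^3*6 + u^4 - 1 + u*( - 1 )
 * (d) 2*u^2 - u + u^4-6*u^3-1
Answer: d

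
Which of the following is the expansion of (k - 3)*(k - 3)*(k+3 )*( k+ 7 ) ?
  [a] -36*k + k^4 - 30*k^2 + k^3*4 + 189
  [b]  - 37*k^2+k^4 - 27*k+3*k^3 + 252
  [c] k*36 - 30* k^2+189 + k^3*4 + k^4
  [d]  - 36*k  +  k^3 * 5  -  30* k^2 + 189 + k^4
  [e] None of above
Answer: a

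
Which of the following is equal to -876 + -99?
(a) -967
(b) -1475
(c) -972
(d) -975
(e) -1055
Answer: d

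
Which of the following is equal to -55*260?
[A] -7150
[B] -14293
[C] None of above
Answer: C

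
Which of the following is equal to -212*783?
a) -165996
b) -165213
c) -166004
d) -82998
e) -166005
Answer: a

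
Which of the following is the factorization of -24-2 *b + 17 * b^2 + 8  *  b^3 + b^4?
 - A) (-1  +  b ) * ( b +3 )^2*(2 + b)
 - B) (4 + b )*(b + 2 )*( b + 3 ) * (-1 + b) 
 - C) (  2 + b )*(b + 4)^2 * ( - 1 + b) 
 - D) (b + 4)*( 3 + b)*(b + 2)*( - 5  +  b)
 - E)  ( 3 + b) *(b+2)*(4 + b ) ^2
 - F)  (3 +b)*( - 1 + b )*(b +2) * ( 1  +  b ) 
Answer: B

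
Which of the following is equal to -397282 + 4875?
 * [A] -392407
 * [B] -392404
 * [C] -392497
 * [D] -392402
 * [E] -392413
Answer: A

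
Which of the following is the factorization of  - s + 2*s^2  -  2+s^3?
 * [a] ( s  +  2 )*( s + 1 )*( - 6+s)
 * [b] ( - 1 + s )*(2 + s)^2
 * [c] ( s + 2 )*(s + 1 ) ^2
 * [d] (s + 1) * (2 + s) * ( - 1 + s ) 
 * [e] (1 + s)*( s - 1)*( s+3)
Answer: d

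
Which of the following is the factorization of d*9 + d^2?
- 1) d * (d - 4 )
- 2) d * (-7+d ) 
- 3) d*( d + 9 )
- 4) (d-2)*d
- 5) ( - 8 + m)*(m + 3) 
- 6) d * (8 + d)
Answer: 3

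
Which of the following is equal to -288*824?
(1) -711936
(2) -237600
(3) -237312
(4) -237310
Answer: 3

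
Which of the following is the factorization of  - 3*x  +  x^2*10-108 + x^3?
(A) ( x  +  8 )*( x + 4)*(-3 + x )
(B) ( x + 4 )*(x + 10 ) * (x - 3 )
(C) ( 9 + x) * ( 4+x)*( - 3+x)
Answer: C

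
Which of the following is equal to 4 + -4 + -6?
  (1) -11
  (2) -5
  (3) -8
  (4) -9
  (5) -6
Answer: 5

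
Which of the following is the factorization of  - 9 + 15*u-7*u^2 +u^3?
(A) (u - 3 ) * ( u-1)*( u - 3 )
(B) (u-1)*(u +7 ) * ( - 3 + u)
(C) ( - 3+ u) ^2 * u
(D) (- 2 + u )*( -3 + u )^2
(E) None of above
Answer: A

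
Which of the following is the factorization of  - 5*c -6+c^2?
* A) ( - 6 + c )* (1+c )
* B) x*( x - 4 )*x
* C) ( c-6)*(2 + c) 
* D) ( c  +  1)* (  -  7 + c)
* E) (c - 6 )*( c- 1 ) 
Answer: A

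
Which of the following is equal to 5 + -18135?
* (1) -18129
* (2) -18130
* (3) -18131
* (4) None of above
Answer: 2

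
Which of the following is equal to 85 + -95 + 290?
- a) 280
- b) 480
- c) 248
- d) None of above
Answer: a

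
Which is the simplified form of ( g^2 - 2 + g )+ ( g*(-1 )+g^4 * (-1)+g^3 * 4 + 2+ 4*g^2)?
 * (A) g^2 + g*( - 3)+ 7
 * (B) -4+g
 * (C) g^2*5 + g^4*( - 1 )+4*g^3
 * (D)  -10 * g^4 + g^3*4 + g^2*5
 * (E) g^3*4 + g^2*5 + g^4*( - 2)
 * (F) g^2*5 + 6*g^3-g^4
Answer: C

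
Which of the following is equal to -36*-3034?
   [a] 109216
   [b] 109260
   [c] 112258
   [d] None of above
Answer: d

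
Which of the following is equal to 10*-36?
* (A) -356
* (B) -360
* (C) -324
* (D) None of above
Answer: B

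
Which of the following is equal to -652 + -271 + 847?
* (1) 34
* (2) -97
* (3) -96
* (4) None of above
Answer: 4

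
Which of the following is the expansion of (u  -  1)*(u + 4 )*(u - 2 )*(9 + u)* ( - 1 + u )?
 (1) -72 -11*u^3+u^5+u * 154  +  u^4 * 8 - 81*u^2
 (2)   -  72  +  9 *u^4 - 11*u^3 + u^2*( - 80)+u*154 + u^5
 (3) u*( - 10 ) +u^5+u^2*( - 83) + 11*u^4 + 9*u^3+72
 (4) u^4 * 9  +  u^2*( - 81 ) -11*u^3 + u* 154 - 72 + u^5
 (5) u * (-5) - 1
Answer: 4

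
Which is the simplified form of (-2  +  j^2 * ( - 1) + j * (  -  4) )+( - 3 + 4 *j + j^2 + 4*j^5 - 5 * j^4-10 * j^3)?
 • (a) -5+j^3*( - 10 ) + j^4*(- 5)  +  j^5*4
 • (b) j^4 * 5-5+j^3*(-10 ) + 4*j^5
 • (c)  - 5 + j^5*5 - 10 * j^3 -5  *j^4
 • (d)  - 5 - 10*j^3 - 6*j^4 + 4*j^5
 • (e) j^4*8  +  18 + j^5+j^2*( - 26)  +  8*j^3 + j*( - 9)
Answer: a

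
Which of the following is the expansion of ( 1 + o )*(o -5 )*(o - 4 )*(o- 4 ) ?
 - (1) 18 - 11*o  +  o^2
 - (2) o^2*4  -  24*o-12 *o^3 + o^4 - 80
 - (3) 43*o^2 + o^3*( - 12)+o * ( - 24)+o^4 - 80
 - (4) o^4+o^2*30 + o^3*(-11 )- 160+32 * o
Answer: 3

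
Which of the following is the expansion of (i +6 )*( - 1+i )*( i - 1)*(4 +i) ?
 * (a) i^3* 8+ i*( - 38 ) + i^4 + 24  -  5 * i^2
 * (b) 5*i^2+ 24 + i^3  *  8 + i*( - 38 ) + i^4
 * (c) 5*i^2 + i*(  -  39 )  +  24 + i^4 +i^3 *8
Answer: b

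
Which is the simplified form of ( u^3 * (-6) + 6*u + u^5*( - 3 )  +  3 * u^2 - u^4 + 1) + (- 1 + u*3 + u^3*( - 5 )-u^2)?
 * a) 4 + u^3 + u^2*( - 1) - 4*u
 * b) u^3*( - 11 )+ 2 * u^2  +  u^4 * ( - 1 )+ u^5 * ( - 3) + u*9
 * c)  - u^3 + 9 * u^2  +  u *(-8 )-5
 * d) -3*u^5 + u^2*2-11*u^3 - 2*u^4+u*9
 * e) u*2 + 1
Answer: b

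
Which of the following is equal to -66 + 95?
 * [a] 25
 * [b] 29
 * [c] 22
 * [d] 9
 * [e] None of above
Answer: b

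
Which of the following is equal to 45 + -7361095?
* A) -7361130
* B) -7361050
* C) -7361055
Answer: B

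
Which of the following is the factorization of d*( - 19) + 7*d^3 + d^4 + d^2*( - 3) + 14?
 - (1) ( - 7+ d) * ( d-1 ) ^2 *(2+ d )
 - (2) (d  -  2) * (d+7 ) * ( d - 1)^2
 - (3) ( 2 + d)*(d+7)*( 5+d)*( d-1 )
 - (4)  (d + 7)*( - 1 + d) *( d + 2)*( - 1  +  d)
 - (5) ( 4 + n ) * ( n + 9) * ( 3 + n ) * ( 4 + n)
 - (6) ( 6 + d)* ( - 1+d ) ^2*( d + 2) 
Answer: 4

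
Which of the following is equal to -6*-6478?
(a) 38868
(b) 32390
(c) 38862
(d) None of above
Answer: a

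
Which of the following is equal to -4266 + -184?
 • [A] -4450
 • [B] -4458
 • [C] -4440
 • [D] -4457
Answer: A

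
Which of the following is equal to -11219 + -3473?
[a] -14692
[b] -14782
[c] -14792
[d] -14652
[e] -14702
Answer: a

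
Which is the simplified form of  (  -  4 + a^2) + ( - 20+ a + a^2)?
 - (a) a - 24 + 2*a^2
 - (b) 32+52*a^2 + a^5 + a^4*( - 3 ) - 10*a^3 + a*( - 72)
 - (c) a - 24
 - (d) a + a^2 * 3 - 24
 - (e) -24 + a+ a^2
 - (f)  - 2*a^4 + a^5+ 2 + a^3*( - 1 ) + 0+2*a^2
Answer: a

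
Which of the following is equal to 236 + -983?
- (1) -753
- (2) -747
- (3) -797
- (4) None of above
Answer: 2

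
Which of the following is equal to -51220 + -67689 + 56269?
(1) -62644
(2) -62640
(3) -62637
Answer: 2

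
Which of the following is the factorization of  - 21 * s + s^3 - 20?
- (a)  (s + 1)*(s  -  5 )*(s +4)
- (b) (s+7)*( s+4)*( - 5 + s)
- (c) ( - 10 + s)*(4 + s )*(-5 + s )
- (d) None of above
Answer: a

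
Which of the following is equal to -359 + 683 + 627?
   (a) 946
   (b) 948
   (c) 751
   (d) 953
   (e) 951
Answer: e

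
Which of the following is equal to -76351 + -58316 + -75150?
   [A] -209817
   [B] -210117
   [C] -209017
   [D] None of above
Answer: A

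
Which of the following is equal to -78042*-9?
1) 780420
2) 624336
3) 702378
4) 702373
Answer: 3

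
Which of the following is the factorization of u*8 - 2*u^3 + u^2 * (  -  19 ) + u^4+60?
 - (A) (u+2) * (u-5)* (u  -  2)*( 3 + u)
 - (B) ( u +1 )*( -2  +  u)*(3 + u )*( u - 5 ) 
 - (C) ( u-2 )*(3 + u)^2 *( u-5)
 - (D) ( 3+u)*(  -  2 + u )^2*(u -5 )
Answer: A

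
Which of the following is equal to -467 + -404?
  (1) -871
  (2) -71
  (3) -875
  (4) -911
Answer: 1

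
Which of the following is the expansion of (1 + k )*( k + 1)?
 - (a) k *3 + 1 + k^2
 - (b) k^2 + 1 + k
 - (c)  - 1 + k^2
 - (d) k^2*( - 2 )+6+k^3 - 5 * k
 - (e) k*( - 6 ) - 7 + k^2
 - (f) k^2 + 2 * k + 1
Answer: f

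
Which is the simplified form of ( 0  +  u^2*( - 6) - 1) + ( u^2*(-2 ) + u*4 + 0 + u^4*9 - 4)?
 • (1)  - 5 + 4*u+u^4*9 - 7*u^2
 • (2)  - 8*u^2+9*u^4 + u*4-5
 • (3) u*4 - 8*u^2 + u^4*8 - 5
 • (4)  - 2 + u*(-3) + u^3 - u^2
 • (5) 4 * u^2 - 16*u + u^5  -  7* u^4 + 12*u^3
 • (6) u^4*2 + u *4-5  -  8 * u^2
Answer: 2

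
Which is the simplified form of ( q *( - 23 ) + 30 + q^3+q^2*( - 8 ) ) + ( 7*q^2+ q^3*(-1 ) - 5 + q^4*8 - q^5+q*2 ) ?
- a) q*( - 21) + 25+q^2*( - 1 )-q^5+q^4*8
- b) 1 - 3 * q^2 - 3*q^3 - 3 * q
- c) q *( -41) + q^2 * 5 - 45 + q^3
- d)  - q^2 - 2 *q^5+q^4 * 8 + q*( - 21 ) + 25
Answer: a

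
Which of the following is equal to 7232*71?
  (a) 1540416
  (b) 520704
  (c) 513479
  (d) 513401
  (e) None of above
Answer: e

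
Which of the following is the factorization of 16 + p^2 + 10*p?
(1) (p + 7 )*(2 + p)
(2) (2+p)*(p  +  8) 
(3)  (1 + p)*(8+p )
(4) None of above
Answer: 2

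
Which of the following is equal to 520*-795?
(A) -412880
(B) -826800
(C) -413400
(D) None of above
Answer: C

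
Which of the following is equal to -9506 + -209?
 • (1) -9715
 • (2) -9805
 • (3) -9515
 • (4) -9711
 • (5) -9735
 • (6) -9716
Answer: 1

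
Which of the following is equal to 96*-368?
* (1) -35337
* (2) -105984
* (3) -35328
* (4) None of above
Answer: 3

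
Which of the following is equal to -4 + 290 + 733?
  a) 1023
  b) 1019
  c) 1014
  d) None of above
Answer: b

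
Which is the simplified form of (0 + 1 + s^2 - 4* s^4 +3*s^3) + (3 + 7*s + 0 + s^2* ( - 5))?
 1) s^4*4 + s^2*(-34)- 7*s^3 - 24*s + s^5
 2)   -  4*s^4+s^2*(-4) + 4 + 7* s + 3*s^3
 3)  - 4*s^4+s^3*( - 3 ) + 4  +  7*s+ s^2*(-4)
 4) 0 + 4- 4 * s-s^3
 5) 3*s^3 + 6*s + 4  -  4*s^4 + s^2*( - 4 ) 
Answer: 2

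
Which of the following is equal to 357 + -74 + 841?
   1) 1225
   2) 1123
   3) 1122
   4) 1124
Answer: 4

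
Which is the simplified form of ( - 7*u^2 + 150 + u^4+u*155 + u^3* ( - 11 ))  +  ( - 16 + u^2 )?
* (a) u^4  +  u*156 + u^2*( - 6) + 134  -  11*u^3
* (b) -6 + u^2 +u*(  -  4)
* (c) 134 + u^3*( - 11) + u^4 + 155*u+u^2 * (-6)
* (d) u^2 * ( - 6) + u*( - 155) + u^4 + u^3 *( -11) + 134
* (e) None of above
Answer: c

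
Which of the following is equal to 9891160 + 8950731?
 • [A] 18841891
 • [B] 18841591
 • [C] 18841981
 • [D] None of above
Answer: A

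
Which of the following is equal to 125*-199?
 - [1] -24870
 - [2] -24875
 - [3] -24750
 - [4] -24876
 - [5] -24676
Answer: 2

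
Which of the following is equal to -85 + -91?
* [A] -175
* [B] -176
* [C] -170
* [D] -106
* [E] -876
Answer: B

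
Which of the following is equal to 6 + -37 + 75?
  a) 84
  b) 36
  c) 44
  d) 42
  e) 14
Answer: c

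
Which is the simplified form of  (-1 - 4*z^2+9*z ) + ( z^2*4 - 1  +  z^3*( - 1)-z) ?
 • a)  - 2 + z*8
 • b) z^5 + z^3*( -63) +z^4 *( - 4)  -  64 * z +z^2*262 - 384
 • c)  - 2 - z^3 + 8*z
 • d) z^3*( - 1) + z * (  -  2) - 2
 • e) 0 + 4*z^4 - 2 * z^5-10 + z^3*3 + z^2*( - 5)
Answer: c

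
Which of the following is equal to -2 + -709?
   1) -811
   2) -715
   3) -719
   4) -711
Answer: 4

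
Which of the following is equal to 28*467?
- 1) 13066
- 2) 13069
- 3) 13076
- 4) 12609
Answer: 3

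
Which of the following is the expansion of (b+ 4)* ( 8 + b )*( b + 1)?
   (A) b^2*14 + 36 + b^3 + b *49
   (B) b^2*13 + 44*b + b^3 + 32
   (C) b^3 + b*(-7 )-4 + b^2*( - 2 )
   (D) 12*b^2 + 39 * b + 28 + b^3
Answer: B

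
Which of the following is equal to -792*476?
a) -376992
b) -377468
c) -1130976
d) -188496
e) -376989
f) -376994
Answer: a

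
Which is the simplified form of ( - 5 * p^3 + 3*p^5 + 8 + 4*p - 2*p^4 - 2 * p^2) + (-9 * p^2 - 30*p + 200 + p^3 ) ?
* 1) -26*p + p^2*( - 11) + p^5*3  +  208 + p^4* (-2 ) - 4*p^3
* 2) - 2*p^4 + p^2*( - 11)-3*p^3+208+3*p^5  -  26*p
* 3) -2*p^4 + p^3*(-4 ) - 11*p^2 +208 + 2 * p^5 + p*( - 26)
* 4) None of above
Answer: 1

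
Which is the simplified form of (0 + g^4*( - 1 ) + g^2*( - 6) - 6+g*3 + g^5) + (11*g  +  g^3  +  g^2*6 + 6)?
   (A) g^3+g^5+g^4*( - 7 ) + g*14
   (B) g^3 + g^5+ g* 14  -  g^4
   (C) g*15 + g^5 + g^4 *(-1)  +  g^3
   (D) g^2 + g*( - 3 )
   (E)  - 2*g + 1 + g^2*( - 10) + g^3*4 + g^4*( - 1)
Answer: B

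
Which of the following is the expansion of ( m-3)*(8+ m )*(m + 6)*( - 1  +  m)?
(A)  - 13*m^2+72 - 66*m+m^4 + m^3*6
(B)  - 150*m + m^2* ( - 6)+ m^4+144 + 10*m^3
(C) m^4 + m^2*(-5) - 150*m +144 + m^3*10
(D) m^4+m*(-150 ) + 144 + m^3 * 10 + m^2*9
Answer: C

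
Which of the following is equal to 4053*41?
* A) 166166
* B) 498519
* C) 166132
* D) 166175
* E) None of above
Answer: E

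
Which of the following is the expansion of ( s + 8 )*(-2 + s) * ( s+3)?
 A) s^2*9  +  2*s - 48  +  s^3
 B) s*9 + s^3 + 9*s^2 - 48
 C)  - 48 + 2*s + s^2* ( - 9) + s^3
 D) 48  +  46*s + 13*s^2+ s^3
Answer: A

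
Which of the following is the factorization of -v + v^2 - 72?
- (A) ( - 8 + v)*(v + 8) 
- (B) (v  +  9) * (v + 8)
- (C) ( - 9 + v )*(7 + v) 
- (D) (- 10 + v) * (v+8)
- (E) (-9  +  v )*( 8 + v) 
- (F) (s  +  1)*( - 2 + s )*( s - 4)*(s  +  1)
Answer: E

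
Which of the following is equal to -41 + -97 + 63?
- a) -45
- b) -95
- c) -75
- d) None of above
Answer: c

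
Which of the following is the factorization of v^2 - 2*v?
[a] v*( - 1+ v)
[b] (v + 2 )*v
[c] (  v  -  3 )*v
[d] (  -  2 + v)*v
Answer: d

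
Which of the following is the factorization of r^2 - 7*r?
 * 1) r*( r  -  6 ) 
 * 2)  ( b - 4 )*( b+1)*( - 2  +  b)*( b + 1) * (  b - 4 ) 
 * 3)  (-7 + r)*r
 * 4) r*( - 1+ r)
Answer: 3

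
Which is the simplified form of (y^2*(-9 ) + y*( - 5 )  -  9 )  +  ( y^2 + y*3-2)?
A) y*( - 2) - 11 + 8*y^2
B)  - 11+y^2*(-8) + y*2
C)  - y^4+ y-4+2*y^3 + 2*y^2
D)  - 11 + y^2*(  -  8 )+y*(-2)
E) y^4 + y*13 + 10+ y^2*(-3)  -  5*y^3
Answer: D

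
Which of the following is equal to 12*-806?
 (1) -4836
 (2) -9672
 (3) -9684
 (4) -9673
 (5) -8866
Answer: 2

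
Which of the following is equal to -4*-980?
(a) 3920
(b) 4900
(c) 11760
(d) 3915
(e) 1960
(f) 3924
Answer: a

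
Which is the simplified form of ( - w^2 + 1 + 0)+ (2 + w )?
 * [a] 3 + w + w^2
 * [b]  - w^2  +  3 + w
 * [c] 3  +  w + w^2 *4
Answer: b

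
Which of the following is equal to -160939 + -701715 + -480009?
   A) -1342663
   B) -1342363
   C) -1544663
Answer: A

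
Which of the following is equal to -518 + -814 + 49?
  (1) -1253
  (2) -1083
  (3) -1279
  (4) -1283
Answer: 4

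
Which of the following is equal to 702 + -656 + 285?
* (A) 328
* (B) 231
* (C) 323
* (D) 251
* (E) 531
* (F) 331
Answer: F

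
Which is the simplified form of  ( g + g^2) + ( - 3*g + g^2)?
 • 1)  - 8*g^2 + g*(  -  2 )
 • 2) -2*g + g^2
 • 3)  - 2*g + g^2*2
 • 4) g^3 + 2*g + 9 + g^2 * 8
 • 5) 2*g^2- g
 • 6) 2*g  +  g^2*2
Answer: 3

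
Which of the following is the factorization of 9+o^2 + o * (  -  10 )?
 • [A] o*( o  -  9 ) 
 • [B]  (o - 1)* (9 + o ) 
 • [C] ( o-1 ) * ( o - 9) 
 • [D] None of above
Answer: C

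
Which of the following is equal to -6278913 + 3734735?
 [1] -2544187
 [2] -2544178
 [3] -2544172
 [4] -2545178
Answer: 2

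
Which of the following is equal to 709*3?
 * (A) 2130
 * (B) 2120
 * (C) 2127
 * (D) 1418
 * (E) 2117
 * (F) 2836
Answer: C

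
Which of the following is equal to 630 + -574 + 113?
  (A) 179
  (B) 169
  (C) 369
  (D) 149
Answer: B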